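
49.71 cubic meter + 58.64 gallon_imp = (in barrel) 314.3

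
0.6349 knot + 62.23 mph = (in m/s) 28.15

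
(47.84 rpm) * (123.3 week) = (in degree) 2.141e+10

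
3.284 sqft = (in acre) 7.539e-05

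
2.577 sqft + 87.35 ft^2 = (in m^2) 8.354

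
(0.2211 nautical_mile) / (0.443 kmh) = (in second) 3328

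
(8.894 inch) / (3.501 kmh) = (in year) 7.366e-09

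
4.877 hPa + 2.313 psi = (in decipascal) 1.644e+05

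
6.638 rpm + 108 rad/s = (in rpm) 1038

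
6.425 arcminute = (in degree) 0.1071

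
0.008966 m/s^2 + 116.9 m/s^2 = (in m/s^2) 116.9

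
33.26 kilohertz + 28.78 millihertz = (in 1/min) 1.996e+06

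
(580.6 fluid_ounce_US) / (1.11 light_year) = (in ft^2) 1.76e-17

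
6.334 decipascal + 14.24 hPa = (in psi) 0.2066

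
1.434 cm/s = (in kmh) 0.05162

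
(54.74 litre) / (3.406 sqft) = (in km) 0.000173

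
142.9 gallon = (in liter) 540.9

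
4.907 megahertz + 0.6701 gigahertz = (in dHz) 6.75e+09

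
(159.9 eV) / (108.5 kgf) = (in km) 2.408e-23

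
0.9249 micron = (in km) 9.249e-10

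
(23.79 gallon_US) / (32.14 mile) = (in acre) 4.302e-10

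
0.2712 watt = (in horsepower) 0.0003637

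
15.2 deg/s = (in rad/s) 0.2653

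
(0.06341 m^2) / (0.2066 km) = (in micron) 306.9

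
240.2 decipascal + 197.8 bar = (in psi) 2869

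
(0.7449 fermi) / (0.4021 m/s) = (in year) 5.874e-23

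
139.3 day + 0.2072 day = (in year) 0.3822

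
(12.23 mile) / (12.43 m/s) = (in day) 0.01833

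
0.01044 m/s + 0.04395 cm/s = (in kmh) 0.03917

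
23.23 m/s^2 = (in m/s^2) 23.23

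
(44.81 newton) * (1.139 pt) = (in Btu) 1.707e-05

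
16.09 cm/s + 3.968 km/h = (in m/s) 1.263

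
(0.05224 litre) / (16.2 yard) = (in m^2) 3.527e-06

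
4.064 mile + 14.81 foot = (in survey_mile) 4.067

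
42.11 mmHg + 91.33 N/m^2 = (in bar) 0.05706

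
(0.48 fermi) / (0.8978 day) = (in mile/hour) 1.384e-20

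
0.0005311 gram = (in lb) 1.171e-06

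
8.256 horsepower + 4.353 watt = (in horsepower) 8.262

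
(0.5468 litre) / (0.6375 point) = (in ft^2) 26.17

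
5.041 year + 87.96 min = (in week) 262.9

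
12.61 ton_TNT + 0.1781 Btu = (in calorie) 1.261e+10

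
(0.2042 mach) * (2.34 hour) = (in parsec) 1.898e-11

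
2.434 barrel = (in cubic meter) 0.387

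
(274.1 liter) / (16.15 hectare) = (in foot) 5.568e-06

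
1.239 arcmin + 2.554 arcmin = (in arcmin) 3.793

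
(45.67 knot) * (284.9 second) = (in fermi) 6.694e+18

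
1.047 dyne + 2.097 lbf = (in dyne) 9.328e+05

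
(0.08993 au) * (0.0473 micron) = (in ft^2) 6850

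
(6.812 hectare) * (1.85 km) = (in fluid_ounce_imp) 4.435e+12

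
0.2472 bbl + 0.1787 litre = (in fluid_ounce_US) 1335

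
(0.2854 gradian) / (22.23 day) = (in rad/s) 2.334e-09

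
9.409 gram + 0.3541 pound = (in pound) 0.3748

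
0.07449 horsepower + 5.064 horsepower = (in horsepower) 5.138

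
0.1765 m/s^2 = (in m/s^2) 0.1765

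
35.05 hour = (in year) 0.004001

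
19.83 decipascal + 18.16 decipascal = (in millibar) 0.03799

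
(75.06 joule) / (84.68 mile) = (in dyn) 55.08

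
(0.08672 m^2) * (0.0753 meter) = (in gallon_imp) 1.436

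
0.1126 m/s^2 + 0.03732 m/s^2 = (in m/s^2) 0.1499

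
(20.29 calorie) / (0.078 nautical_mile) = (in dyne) 5.877e+04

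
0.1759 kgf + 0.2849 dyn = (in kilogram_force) 0.1759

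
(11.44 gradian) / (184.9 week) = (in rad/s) 1.607e-09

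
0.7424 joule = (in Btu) 0.0007037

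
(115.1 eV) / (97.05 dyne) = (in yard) 2.078e-14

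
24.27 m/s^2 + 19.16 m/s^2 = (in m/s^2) 43.43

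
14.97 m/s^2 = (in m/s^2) 14.97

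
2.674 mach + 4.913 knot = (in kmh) 3287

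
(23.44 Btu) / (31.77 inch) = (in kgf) 3125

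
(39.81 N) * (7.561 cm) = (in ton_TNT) 7.194e-10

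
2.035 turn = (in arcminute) 4.396e+04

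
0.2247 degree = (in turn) 0.0006242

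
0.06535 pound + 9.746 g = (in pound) 0.08684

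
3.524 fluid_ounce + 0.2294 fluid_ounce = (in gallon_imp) 0.02442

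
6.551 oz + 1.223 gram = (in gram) 186.9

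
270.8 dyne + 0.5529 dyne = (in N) 0.002714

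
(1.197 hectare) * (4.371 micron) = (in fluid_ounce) 1769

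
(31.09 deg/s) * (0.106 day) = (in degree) 2.847e+05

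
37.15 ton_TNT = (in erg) 1.554e+18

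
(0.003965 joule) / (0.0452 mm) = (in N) 87.72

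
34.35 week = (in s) 2.077e+07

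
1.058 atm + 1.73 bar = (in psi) 40.64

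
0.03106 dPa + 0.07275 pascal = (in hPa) 0.0007586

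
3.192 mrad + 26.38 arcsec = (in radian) 0.00332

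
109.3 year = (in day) 3.989e+04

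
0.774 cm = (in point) 21.94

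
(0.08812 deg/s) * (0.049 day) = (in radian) 6.511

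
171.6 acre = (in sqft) 7.475e+06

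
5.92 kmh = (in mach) 0.004829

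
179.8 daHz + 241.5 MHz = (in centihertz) 2.415e+10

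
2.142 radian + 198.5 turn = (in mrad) 1.249e+06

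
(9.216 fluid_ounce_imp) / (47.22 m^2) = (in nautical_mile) 2.994e-09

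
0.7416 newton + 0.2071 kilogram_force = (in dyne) 2.773e+05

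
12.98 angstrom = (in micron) 0.001298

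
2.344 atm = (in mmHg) 1781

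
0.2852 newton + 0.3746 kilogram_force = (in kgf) 0.4037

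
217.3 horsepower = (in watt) 1.62e+05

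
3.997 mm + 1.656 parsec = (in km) 5.11e+13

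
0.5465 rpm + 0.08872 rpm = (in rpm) 0.6352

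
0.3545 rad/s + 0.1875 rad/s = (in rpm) 5.176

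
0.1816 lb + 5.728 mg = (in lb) 0.1816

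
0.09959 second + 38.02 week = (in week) 38.02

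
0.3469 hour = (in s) 1249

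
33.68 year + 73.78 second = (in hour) 2.95e+05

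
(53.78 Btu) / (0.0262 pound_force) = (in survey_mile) 302.5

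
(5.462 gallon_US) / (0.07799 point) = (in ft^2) 8089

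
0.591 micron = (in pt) 0.001675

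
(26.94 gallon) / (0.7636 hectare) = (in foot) 4.382e-05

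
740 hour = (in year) 0.08447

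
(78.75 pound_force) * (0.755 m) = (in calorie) 63.21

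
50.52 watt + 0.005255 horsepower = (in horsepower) 0.073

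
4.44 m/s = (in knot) 8.631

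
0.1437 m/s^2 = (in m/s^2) 0.1437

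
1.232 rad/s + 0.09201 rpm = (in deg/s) 71.14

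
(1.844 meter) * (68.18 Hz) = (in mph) 281.2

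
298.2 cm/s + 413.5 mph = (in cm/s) 1.878e+04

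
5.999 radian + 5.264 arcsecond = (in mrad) 5999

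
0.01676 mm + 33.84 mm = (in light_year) 3.579e-18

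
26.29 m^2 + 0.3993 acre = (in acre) 0.4058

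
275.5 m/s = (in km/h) 991.8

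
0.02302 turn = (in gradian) 9.208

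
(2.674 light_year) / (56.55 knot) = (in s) 8.696e+14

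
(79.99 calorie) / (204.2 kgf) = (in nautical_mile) 9.024e-05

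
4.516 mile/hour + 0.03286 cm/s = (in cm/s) 201.9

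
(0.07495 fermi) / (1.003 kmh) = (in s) 2.69e-16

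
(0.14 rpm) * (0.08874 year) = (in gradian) 2.612e+06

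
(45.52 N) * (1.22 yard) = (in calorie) 12.14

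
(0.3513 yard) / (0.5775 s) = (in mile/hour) 1.244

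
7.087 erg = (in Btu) 6.717e-10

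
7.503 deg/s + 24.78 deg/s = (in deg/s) 32.28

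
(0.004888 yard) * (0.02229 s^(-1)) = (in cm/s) 0.009963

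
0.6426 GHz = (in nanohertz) 6.426e+17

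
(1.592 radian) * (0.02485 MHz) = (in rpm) 3.778e+05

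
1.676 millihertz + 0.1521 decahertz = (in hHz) 0.01523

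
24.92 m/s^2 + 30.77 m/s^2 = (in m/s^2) 55.69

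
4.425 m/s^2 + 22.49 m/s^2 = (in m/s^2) 26.91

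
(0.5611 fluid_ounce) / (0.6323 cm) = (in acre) 6.485e-07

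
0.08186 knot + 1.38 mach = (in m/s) 469.9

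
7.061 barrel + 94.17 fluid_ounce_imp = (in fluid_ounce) 3.805e+04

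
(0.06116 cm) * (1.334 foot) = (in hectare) 2.487e-08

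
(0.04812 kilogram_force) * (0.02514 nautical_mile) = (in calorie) 5.251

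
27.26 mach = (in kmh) 3.342e+04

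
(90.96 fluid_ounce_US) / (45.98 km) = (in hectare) 5.85e-12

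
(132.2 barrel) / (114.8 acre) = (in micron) 45.24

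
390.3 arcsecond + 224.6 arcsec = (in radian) 0.002981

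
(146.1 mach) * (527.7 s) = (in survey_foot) 8.613e+07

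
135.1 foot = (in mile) 0.02559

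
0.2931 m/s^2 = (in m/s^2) 0.2931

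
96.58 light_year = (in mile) 5.678e+14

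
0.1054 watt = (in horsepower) 0.0001413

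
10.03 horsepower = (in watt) 7479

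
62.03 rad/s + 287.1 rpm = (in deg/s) 5277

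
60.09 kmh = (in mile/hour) 37.34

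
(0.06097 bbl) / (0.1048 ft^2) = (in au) 6.655e-12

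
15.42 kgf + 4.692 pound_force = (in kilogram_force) 17.55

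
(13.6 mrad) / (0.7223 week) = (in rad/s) 3.113e-08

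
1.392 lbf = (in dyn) 6.192e+05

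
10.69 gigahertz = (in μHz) 1.069e+16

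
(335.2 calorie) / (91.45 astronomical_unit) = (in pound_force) 2.305e-11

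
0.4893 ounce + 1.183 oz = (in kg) 0.04741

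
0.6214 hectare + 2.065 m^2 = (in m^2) 6216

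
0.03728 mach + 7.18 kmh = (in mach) 0.04314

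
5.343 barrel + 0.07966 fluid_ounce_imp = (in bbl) 5.343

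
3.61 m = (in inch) 142.1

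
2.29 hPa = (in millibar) 2.29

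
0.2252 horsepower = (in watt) 167.9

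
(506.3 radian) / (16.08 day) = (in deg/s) 0.02088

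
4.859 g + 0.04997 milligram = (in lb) 0.01071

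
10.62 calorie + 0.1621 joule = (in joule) 44.6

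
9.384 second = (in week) 1.552e-05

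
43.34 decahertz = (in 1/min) 2.6e+04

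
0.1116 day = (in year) 0.0003058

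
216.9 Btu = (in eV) 1.428e+24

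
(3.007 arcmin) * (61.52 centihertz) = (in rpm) 0.005139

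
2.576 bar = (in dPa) 2.576e+06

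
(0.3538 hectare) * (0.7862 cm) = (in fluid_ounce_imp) 9.79e+05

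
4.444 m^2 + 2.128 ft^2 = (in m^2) 4.642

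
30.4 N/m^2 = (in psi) 0.004409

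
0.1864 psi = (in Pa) 1285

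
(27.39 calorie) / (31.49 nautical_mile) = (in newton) 0.001965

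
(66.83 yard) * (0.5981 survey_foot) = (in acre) 0.002753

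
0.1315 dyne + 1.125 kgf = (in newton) 11.03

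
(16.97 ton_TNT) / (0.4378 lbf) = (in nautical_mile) 1.969e+07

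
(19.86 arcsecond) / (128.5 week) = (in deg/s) 7.098e-11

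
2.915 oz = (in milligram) 8.264e+04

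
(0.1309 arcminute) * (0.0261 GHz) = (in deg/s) 5.694e+04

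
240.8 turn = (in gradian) 9.632e+04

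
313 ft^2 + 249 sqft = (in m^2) 52.21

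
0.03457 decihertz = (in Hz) 0.003457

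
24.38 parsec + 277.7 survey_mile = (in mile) 4.675e+14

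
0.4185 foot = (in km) 0.0001276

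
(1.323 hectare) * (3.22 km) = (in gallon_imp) 9.371e+09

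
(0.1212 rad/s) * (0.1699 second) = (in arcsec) 4247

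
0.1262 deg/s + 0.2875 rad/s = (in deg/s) 16.6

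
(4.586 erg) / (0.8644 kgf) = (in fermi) 5.41e+07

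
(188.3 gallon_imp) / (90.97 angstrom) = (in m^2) 9.41e+07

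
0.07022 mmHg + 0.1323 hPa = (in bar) 0.0002259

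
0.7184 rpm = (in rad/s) 0.07523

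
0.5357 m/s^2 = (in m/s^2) 0.5357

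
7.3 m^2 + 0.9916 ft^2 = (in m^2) 7.392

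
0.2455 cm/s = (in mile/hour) 0.005492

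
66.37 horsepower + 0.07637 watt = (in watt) 4.949e+04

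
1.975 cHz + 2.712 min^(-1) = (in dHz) 0.6495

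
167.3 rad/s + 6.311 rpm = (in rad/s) 168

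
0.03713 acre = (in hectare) 0.01503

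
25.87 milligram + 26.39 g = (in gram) 26.42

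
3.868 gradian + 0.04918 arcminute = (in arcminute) 208.9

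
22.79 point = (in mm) 8.04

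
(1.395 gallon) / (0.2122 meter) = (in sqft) 0.2679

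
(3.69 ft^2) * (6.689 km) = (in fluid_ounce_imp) 8.07e+07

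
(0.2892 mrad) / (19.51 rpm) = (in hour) 3.932e-08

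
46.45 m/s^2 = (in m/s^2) 46.45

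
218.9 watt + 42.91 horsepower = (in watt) 3.222e+04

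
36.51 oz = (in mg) 1.035e+06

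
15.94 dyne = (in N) 0.0001594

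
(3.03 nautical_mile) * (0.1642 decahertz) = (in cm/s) 9.214e+05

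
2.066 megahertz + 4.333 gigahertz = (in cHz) 4.335e+11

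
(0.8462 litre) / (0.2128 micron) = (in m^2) 3977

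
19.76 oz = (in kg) 0.5602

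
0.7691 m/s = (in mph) 1.72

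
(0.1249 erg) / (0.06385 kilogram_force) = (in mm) 1.995e-05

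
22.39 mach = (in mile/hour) 1.705e+04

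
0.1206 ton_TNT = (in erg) 5.046e+15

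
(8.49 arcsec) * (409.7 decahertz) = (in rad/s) 0.1686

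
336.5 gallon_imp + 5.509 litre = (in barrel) 9.657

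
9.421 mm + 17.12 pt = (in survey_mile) 9.607e-06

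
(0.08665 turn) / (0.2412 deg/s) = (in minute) 2.155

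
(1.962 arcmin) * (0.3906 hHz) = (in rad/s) 0.02229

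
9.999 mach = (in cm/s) 3.405e+05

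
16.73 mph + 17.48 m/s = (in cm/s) 2496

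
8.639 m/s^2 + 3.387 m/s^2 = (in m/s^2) 12.03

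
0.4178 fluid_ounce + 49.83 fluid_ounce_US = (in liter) 1.486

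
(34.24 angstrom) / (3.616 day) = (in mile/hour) 2.452e-14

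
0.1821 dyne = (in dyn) 0.1821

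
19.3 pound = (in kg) 8.754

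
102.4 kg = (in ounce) 3612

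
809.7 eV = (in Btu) 1.23e-19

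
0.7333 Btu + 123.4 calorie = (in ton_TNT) 3.083e-07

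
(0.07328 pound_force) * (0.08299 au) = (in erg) 4.047e+16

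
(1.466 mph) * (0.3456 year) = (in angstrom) 7.143e+16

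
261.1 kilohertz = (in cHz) 2.611e+07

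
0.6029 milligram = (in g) 0.0006029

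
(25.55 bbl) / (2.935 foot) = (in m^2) 4.541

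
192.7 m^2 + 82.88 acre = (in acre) 82.93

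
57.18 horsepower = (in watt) 4.264e+04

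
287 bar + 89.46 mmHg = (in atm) 283.4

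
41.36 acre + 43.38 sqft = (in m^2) 1.674e+05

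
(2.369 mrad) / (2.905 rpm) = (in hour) 2.163e-06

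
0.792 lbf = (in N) 3.523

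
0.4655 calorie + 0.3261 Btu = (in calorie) 82.7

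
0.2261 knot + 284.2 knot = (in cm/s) 1.463e+04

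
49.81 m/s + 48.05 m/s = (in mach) 0.2874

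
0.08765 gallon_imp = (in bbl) 0.002506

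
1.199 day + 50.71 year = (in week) 2644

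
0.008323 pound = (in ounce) 0.1332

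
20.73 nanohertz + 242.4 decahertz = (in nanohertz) 2.424e+12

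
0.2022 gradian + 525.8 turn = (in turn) 525.8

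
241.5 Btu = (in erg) 2.548e+12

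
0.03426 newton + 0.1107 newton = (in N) 0.145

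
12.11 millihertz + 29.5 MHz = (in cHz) 2.95e+09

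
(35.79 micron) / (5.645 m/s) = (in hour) 1.761e-09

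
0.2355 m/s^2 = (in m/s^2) 0.2355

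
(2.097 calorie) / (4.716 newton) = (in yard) 2.035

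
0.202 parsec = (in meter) 6.233e+15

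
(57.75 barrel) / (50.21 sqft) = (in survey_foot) 6.458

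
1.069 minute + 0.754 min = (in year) 3.468e-06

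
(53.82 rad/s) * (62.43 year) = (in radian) 1.06e+11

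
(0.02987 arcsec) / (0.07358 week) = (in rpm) 3.107e-11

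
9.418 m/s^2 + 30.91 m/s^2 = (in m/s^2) 40.33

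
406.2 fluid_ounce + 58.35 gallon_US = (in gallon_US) 61.52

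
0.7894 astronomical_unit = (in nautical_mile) 6.376e+07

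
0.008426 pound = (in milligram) 3822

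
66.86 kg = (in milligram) 6.686e+07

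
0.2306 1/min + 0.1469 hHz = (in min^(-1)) 881.6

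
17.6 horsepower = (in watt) 1.312e+04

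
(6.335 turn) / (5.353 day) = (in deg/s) 0.004931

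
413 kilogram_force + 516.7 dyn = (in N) 4050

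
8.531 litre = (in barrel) 0.05366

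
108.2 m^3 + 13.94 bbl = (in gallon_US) 2.917e+04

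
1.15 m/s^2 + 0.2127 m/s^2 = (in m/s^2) 1.363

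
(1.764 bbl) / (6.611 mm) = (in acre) 0.01048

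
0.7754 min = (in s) 46.52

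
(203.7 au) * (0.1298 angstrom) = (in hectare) 0.03955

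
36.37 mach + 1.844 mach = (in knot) 2.529e+04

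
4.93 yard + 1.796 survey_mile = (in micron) 2.895e+09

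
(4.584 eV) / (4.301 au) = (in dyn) 1.141e-25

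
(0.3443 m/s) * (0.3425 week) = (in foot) 2.34e+05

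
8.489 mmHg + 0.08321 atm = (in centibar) 9.563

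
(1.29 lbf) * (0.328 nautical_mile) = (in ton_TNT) 8.331e-07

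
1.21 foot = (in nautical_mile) 0.0001991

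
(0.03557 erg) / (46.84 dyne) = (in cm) 0.0007594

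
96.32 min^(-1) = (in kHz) 0.001605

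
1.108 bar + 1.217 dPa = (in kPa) 110.8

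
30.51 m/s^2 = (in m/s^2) 30.51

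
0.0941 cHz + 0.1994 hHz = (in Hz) 19.94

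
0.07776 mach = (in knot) 51.47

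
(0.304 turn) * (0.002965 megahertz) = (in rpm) 5.408e+04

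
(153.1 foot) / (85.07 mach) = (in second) 0.001611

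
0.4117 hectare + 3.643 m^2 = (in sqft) 4.435e+04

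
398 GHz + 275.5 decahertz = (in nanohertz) 3.98e+20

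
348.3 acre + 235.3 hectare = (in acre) 929.7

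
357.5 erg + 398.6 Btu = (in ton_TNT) 0.0001005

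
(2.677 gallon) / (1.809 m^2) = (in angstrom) 5.602e+07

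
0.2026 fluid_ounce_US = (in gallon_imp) 0.001318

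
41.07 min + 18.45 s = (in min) 41.38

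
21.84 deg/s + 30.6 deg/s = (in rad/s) 0.9153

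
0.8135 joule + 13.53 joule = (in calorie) 3.428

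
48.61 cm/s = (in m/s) 0.4861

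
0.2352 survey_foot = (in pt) 203.2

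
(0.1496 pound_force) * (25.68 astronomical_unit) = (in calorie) 6.11e+11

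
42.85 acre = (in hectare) 17.34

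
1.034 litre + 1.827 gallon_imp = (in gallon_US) 2.467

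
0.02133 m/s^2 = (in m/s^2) 0.02133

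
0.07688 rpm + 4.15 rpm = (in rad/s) 0.4426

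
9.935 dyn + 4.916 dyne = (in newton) 0.0001485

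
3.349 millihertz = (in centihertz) 0.3349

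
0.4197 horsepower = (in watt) 313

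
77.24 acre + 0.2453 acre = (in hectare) 31.36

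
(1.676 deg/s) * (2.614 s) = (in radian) 0.07646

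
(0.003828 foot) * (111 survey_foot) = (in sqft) 0.4249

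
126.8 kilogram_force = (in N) 1243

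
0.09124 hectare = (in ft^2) 9821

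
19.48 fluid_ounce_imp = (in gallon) 0.1462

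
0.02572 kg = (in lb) 0.0567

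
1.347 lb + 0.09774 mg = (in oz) 21.55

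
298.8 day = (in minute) 4.303e+05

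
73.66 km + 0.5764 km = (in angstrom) 7.424e+14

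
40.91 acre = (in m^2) 1.656e+05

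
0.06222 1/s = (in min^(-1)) 3.733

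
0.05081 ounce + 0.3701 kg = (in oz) 13.11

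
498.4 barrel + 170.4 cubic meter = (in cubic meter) 249.6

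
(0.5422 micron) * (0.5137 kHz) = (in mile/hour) 0.000623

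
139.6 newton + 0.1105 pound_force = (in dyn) 1.401e+07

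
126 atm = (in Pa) 1.277e+07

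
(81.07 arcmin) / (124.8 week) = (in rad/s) 3.124e-10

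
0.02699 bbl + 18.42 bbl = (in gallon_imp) 645.1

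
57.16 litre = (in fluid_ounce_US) 1933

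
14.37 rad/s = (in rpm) 137.2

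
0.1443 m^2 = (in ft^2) 1.553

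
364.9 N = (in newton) 364.9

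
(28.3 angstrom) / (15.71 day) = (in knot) 4.053e-15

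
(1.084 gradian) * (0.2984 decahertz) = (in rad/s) 0.05081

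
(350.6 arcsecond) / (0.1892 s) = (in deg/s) 0.5147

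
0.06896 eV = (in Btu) 1.047e-23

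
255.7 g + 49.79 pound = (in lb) 50.35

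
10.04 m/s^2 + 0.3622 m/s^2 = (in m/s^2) 10.4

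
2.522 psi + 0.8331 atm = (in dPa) 1.018e+06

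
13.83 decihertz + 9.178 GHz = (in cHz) 9.178e+11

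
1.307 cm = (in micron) 1.307e+04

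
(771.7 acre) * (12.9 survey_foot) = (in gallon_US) 3.244e+09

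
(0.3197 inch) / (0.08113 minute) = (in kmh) 0.006005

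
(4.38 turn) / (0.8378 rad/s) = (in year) 1.042e-06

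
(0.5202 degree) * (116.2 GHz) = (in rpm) 1.007e+10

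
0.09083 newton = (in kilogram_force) 0.009262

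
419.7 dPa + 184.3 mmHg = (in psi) 3.57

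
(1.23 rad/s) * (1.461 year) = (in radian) 5.667e+07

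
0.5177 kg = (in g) 517.7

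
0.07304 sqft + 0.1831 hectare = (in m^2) 1831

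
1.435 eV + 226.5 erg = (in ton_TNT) 5.413e-15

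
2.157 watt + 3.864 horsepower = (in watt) 2884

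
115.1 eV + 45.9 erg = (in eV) 2.865e+13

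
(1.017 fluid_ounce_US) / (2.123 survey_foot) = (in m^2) 4.648e-05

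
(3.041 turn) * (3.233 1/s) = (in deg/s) 3539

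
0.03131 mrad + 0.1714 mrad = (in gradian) 0.0129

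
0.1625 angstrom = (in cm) 1.625e-09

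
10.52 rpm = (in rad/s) 1.102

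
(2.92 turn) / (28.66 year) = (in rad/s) 2.03e-08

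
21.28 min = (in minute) 21.28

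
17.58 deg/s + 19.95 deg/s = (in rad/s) 0.655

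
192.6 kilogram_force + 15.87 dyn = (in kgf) 192.6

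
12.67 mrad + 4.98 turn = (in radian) 31.3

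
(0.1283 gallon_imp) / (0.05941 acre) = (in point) 0.006877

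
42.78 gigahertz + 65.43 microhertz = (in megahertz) 4.278e+04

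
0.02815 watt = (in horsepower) 3.775e-05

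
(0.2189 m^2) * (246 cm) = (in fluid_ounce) 1.821e+04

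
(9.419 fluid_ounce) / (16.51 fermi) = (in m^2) 1.687e+10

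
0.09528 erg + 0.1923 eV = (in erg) 0.09528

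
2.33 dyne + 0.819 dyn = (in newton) 3.149e-05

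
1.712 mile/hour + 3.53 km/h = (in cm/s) 174.6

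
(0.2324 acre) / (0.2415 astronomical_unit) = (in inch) 1.025e-06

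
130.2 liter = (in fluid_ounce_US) 4403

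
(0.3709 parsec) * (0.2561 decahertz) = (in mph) 6.556e+16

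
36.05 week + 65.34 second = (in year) 0.6914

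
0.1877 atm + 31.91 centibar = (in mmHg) 382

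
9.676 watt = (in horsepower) 0.01298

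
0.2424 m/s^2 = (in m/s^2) 0.2424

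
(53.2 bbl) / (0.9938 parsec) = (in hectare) 2.758e-20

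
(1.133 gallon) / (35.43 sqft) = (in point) 3.694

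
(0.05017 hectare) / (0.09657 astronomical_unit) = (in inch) 1.367e-06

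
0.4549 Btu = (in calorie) 114.7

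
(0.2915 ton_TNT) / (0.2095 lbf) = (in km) 1.309e+06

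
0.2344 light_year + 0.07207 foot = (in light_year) 0.2344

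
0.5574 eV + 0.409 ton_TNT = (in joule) 1.711e+09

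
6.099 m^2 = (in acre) 0.001507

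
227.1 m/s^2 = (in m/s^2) 227.1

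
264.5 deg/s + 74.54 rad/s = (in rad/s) 79.16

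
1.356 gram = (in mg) 1356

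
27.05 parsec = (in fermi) 8.347e+32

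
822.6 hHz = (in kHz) 82.26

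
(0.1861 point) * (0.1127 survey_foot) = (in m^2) 2.255e-06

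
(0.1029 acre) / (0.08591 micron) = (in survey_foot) 1.59e+10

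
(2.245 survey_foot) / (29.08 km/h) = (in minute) 0.001412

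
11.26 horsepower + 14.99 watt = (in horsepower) 11.28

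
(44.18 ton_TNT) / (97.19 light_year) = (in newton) 2.01e-07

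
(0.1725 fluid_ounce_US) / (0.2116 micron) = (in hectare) 0.002411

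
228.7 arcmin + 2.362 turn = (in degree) 854.1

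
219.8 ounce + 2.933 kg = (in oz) 323.3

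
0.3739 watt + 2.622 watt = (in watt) 2.996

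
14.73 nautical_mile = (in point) 7.733e+07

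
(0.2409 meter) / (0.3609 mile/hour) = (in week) 2.469e-06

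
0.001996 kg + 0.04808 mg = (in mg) 1996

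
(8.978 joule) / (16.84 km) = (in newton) 0.0005331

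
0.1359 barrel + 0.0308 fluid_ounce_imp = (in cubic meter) 0.02161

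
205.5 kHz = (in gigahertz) 0.0002055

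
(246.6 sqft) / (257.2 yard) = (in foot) 0.3196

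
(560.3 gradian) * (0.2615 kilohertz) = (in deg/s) 1.319e+05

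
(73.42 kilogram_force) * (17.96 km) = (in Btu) 1.226e+04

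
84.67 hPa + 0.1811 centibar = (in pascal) 8648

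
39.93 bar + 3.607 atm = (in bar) 43.58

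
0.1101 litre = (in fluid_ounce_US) 3.723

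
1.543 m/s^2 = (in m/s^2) 1.543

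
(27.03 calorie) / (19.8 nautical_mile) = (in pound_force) 0.0006933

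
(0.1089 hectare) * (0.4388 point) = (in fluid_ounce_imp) 5933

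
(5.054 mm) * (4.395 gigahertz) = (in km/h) 7.996e+07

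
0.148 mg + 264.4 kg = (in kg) 264.4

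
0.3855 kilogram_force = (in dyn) 3.78e+05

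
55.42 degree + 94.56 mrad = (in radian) 1.062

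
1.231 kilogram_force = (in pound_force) 2.714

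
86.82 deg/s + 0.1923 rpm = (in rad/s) 1.535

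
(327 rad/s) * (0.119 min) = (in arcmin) 8.026e+06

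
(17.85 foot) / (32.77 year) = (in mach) 1.546e-11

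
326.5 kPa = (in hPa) 3265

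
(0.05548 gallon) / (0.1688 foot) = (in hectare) 4.082e-07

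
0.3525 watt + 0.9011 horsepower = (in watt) 672.3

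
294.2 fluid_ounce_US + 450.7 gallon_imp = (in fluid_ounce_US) 6.958e+04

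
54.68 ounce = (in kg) 1.55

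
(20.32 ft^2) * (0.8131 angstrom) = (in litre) 1.535e-07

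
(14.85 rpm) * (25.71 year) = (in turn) 2.007e+08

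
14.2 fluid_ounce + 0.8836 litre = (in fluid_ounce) 44.08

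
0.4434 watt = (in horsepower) 0.0005946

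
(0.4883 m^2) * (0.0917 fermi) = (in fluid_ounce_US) 1.514e-12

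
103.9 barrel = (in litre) 1.652e+04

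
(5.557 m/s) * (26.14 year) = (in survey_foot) 1.503e+10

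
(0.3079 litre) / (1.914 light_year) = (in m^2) 1.7e-20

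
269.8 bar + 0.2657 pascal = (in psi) 3913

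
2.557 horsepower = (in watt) 1907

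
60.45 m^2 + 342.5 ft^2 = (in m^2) 92.27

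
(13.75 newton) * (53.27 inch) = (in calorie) 4.447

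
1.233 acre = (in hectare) 0.499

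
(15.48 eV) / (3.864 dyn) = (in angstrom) 0.0006419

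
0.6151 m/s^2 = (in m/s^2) 0.6151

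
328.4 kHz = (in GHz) 0.0003284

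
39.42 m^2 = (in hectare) 0.003942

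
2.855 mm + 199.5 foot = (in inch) 2394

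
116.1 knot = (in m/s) 59.73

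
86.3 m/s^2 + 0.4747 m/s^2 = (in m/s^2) 86.77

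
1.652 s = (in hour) 0.0004589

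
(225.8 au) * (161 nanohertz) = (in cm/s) 5.438e+08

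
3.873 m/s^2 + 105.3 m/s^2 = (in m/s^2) 109.2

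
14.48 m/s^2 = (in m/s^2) 14.48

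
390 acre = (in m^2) 1.578e+06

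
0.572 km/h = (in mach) 0.0004666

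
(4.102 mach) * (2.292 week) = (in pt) 5.488e+12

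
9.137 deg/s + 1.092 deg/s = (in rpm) 1.705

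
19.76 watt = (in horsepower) 0.0265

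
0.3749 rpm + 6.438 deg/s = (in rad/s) 0.1516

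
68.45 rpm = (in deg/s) 410.7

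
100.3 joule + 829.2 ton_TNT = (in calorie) 8.292e+11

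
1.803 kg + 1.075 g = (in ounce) 63.64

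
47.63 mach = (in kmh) 5.838e+04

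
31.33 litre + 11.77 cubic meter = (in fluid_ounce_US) 3.991e+05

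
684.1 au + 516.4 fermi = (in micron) 1.023e+20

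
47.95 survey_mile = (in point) 2.187e+08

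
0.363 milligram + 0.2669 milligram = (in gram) 0.0006299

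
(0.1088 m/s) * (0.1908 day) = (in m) 1794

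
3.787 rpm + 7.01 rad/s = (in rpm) 70.73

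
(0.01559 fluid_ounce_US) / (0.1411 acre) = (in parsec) 2.617e-26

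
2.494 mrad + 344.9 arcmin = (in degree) 5.891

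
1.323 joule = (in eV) 8.258e+18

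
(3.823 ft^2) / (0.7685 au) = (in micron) 3.089e-06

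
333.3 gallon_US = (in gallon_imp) 277.5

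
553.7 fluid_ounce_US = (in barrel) 0.103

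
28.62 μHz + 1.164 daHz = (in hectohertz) 0.1164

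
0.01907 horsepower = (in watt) 14.22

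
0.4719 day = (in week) 0.06741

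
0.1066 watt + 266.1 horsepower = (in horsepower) 266.1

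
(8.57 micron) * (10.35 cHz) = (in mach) 2.605e-09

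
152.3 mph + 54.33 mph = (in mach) 0.2713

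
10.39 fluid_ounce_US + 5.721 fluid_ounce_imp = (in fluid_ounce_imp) 16.54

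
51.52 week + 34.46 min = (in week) 51.52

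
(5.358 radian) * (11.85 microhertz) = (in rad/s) 6.349e-05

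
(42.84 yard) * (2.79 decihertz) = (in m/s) 10.93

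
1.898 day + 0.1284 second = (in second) 1.64e+05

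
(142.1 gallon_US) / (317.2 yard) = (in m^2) 0.001855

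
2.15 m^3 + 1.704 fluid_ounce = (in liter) 2150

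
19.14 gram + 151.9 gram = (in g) 171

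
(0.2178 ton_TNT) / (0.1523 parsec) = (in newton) 1.939e-07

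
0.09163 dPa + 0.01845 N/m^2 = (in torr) 0.0002071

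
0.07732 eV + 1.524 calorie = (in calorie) 1.524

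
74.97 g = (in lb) 0.1653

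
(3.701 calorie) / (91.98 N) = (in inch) 6.628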